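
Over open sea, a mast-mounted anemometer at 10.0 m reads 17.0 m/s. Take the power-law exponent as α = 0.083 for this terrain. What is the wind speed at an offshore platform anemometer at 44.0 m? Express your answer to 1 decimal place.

Power-law profile: V₂ = V₁ · (z₂/z₁)^α
V₂ = 17.0 × (44.0/10.0)^0.083 = 17.0 × (4.4000)^0.083
    = 17.0 × 1.1309 = 19.2245 m/s

19.2 m/s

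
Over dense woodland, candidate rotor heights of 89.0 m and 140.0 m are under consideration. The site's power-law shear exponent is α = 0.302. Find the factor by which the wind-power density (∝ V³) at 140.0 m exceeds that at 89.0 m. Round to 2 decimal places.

1.51

Speed ratio: V_B/V_A = (z_B/z_A)^α = (140.0/89.0)^0.302 = (1.5730)^0.302 = 1.14661
Power-density ratio: P_B/P_A = (V_B/V_A)³ = (1.14661)³ = 1.50746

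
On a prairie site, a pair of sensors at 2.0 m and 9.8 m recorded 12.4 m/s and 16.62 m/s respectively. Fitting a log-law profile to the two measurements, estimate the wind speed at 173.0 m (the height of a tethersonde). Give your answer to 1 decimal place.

Log law: V ∝ ln(z/z₀). From the pair, with r = V₁/V₂ = 0.74609,
ln z₀ = (ln z₁ − r·ln z₂)/(1 − r) = (0.6931 − 0.74609×2.2824)/0.25391 = -3.9766 → z₀ = 0.01875 m
V₃ = V₁ · ln(z₃/z₀)/ln(z₁/z₀) = 12.4 × 9.1299/4.6698 = 24.2433 m/s

24.2 m/s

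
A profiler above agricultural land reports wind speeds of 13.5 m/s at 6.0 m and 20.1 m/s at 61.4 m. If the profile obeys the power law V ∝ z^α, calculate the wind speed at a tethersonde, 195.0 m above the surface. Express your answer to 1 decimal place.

24.5 m/s

First find α: α = ln(V₂/V₁)/ln(z₂/z₁) = ln(20.1/13.5)/ln(61.4/6.0) = 0.39803/2.32565 = 0.1711
Extrapolate from 61.4 m to 195.0 m: V₃ = 20.1 × (195.0/61.4)^0.1711 = 20.1 × 1.2187 = 24.4957 m/s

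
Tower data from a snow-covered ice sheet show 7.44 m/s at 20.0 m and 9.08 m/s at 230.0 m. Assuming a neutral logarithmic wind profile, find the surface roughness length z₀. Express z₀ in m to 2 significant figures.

Log law: V(z) ∝ ln(z/z₀). With r = V₁/V₂ = 7.44/9.08 = 0.81938,
r · ln(z₂/z₀) = ln(z₁/z₀) ⇒ ln z₀ = (ln z₁ − r·ln z₂)/(1 − r)
ln z₀ = (2.99573 − 0.81938×5.43808) / 0.18062 = -8.0842
z₀ = exp(-8.0842) = 0.0003084 m

z₀ ≈ 0.00031 m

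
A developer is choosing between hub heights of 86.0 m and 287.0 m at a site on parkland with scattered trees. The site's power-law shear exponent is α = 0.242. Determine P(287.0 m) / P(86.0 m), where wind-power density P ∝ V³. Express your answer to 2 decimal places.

2.40

Speed ratio: V_B/V_A = (z_B/z_A)^α = (287.0/86.0)^0.242 = (3.3372)^0.242 = 1.33862
Power-density ratio: P_B/P_A = (V_B/V_A)³ = (1.33862)³ = 2.39870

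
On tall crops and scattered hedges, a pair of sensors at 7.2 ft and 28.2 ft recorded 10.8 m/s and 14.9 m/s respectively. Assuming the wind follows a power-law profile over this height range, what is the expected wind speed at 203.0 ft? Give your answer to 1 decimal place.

23.7 m/s

First find α: α = ln(V₂/V₁)/ln(z₂/z₁) = ln(14.9/10.8)/ln(28.2/7.2) = 0.32182/1.36524 = 0.2357
Extrapolate from 28.2 ft to 203.0 ft: V₃ = 14.9 × (203.0/28.2)^0.2357 = 14.9 × 1.5925 = 23.7278 m/s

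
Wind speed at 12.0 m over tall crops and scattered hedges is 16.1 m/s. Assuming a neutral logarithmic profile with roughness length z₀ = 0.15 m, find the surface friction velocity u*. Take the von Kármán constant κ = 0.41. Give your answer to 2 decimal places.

Log law: V(z) = (u*/κ) · ln(z/z₀) ⇒ u* = κ · V / ln(z/z₀)
u* = 0.41 × 16.1 / ln(12.0/0.15) = 0.41 × 16.1 / 4.3820
   = 6.6010 / 4.3820 = 1.5064 m/s

u* ≈ 1.51 m/s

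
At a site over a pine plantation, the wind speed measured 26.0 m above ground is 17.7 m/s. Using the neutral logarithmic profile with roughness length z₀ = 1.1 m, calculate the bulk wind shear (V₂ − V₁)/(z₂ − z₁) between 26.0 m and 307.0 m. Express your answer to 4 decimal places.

Log law: V₂ = V₁ · ln(z₂/z₀)/ln(z₁/z₀) = 17.7 × 5.6315/3.1628 = 31.5159 m/s
ΔV/Δz = (31.5159 − 17.7)/(307.0 − 26.0) = 13.8159/281.0000 = 0.04917 m/s/m

0.0492 m/s/m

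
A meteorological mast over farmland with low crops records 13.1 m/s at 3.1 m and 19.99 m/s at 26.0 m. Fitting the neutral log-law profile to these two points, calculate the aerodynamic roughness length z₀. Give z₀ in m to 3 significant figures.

z₀ ≈ 0.0544 m

Log law: V(z) ∝ ln(z/z₀). With r = V₁/V₂ = 13.1/19.99 = 0.65533,
r · ln(z₂/z₀) = ln(z₁/z₀) ⇒ ln z₀ = (ln z₁ − r·ln z₂)/(1 − r)
ln z₀ = (1.13140 − 0.65533×3.25810) / 0.34467 = -2.9121
z₀ = exp(-2.9121) = 0.05436 m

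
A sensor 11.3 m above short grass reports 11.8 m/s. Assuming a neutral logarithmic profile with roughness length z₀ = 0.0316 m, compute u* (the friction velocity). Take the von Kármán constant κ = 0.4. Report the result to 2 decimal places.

Log law: V(z) = (u*/κ) · ln(z/z₀) ⇒ u* = κ · V / ln(z/z₀)
u* = 0.4 × 11.8 / ln(11.3/0.0316) = 0.4 × 11.8 / 5.8794
   = 4.7200 / 5.8794 = 0.8028 m/s

u* ≈ 0.80 m/s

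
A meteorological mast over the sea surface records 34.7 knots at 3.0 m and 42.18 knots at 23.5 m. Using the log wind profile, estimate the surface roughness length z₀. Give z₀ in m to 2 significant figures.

Log law: V(z) ∝ ln(z/z₀). With r = V₁/V₂ = 34.7/42.18 = 0.82266,
r · ln(z₂/z₀) = ln(z₁/z₀) ⇒ ln z₀ = (ln z₁ − r·ln z₂)/(1 − r)
ln z₀ = (1.09861 − 0.82266×3.15700) / 0.17734 = -8.4503
z₀ = exp(-8.4503) = 0.0002138 m

z₀ ≈ 0.00021 m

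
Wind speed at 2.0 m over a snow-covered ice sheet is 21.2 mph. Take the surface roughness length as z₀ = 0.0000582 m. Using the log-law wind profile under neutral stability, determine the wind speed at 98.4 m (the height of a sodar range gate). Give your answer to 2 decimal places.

29.11 mph

Log law: V(z) ∝ ln(z/z₀), so V₂/V₁ = ln(z₂/z₀) / ln(z₁/z₀).
ln(98.4/0.0000582) = 14.3407, ln(2.0/0.0000582) = 10.4448
V₂ = 21.2 × 14.3407/10.4448 = 21.2 × 1.3730 = 29.1076 mph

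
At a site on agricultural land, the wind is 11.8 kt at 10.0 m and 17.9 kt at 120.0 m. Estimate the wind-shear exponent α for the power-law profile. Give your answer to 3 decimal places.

Power law: V₂/V₁ = (z₂/z₁)^α ⇒ α = ln(V₂/V₁) / ln(z₂/z₁)
α = ln(17.9/11.8) / ln(120.0/10.0) = ln(1.5169) / ln(12.0000)
  = 0.41670 / 2.48491 = 0.16769

α ≈ 0.168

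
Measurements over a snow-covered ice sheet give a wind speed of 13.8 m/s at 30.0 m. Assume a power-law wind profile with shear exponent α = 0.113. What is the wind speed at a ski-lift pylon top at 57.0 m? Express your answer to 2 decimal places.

14.84 m/s

Power-law profile: V₂ = V₁ · (z₂/z₁)^α
V₂ = 13.8 × (57.0/30.0)^0.113 = 13.8 × (1.9000)^0.113
    = 13.8 × 1.0752 = 14.8381 m/s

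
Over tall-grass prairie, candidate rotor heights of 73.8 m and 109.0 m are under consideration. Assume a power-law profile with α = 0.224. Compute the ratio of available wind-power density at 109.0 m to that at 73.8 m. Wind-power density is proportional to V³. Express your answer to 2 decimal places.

Speed ratio: V_B/V_A = (z_B/z_A)^α = (109.0/73.8)^0.224 = (1.4770)^0.224 = 1.09129
Power-density ratio: P_B/P_A = (V_B/V_A)³ = (1.09129)³ = 1.29962

1.30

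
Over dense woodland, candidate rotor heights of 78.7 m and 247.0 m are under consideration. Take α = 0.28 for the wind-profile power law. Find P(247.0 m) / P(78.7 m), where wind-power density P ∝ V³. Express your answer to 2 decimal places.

2.61

Speed ratio: V_B/V_A = (z_B/z_A)^α = (247.0/78.7)^0.28 = (3.1385)^0.28 = 1.37747
Power-density ratio: P_B/P_A = (V_B/V_A)³ = (1.37747)³ = 2.61365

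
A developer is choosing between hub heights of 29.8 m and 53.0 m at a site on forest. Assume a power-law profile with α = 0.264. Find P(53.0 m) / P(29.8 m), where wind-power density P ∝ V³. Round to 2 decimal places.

Speed ratio: V_B/V_A = (z_B/z_A)^α = (53.0/29.8)^0.264 = (1.7785)^0.264 = 1.16417
Power-density ratio: P_B/P_A = (V_B/V_A)³ = (1.16417)³ = 1.57778

1.58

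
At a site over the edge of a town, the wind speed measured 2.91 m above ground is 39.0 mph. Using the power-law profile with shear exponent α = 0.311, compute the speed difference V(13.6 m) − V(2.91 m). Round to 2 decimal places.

Power law: V₂ = V₁ · (z₂/z₁)^α = 39.0 × (4.6735)^0.311 = 62.9977 mph
ΔV = 62.9977 − 39.0 = 23.9977 mph

24.00 mph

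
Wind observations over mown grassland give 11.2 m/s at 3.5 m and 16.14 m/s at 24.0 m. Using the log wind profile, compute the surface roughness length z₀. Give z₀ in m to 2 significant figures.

Log law: V(z) ∝ ln(z/z₀). With r = V₁/V₂ = 11.2/16.14 = 0.69393,
r · ln(z₂/z₀) = ln(z₁/z₀) ⇒ ln z₀ = (ln z₁ − r·ln z₂)/(1 − r)
ln z₀ = (1.25276 − 0.69393×3.17805) / 0.30607 = -3.1123
z₀ = exp(-3.1123) = 0.04450 m

z₀ ≈ 0.044 m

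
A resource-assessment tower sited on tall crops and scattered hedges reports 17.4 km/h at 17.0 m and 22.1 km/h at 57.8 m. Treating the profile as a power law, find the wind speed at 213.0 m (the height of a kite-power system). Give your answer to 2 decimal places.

First find α: α = ln(V₂/V₁)/ln(z₂/z₁) = ln(22.1/17.4)/ln(57.8/17.0) = 0.23911/1.22378 = 0.1954
Extrapolate from 57.8 m to 213.0 m: V₃ = 22.1 × (213.0/57.8)^0.1954 = 22.1 × 1.2903 = 28.5147 km/h

28.51 km/h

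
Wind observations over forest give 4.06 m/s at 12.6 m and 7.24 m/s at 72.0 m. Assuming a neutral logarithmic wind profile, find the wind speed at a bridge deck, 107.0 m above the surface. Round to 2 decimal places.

7.96 m/s

Log law: V ∝ ln(z/z₀). From the pair, with r = V₁/V₂ = 0.56077,
ln z₀ = (ln z₁ − r·ln z₂)/(1 − r) = (2.5337 − 0.56077×4.2767)/0.43923 = 0.3084 → z₀ = 1.361 m
V₃ = V₁ · ln(z₃/z₀)/ln(z₁/z₀) = 4.06 × 4.3644/2.2253 = 7.9628 m/s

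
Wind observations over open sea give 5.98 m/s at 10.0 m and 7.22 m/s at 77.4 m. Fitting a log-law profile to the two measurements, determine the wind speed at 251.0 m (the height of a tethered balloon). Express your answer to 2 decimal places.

Log law: V ∝ ln(z/z₀). From the pair, with r = V₁/V₂ = 0.82825,
ln z₀ = (ln z₁ − r·ln z₂)/(1 − r) = (2.3026 − 0.82825×4.3490)/0.17175 = -7.5664 → z₀ = 0.0005176 m
V₃ = V₁ · ln(z₃/z₀)/ln(z₁/z₀) = 5.98 × 13.0918/9.8689 = 7.9329 m/s

7.93 m/s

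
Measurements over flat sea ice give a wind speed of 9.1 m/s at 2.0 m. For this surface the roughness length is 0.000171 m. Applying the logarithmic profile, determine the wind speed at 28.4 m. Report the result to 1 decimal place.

Log law: V(z) ∝ ln(z/z₀), so V₂/V₁ = ln(z₂/z₀) / ln(z₁/z₀).
ln(28.4/0.000171) = 12.0202, ln(2.0/0.000171) = 9.3670
V₂ = 9.1 × 12.0202/9.3670 = 9.1 × 1.2833 = 11.6776 m/s

11.7 m/s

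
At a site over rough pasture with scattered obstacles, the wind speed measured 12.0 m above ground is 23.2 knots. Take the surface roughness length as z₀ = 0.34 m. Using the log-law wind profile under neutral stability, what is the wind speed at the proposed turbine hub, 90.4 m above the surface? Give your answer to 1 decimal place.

Log law: V(z) ∝ ln(z/z₀), so V₂/V₁ = ln(z₂/z₀) / ln(z₁/z₀).
ln(90.4/0.34) = 5.5831, ln(12.0/0.34) = 3.5637
V₂ = 23.2 × 5.5831/3.5637 = 23.2 × 1.5666 = 36.3460 knots

36.3 knots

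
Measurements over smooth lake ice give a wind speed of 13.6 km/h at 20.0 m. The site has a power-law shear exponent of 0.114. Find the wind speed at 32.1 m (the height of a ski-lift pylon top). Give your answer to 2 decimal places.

Power-law profile: V₂ = V₁ · (z₂/z₁)^α
V₂ = 13.6 × (32.1/20.0)^0.114 = 13.6 × (1.6050)^0.114
    = 13.6 × 1.0554 = 14.3537 km/h

14.35 km/h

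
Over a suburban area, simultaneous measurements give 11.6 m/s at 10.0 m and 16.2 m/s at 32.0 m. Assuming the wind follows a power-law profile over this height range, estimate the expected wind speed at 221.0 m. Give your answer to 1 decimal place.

28.2 m/s

First find α: α = ln(V₂/V₁)/ln(z₂/z₁) = ln(16.2/11.6)/ln(32.0/10.0) = 0.33401/1.16315 = 0.2872
Extrapolate from 32.0 m to 221.0 m: V₃ = 16.2 × (221.0/32.0)^0.2872 = 16.2 × 1.7418 = 28.2169 m/s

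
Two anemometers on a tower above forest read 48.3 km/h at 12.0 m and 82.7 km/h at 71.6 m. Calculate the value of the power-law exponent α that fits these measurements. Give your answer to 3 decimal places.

Power law: V₂/V₁ = (z₂/z₁)^α ⇒ α = ln(V₂/V₁) / ln(z₂/z₁)
α = ln(82.7/48.3) / ln(71.6/12.0) = ln(1.7122) / ln(5.9667)
  = 0.53779 / 1.78619 = 0.30108

α ≈ 0.301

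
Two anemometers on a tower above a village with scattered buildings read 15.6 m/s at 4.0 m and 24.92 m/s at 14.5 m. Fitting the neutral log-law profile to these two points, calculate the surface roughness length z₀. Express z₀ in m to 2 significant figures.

Log law: V(z) ∝ ln(z/z₀). With r = V₁/V₂ = 15.6/24.92 = 0.62600,
r · ln(z₂/z₀) = ln(z₁/z₀) ⇒ ln z₀ = (ln z₁ − r·ln z₂)/(1 − r)
ln z₀ = (1.38629 − 0.62600×2.67415) / 0.37400 = -0.7693
z₀ = exp(-0.7693) = 0.4633 m

z₀ ≈ 0.46 m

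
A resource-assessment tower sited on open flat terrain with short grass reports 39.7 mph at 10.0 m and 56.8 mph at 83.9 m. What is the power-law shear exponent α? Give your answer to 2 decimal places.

Power law: V₂/V₁ = (z₂/z₁)^α ⇒ α = ln(V₂/V₁) / ln(z₂/z₁)
α = ln(56.8/39.7) / ln(83.9/10.0) = ln(1.4307) / ln(8.3900)
  = 0.35819 / 2.12704 = 0.16840

α ≈ 0.17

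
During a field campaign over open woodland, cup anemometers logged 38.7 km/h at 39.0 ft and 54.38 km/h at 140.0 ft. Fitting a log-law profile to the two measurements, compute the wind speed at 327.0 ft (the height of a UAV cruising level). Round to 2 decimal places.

Log law: V ∝ ln(z/z₀). From the pair, with r = V₁/V₂ = 0.71166,
ln z₀ = (ln z₁ − r·ln z₂)/(1 − r) = (3.6636 − 0.71166×4.9416)/0.28834 = 0.5091 → z₀ = 1.664 ft
V₃ = V₁ · ln(z₃/z₀)/ln(z₁/z₀) = 38.7 × 5.2808/3.1544 = 64.7875 km/h

64.79 km/h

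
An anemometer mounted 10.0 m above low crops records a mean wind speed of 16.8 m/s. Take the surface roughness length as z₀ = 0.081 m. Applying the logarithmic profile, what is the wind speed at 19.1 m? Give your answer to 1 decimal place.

19.1 m/s

Log law: V(z) ∝ ln(z/z₀), so V₂/V₁ = ln(z₂/z₀) / ln(z₁/z₀).
ln(19.1/0.081) = 5.4630, ln(10.0/0.081) = 4.8159
V₂ = 16.8 × 5.4630/4.8159 = 16.8 × 1.1344 = 19.0574 m/s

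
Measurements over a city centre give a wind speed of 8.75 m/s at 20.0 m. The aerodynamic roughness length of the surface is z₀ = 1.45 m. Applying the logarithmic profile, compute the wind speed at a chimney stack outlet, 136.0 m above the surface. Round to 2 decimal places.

Log law: V(z) ∝ ln(z/z₀), so V₂/V₁ = ln(z₂/z₀) / ln(z₁/z₀).
ln(136.0/1.45) = 4.5411, ln(20.0/1.45) = 2.6242
V₂ = 8.75 × 4.5411/2.6242 = 8.75 × 1.7305 = 15.1418 m/s

15.14 m/s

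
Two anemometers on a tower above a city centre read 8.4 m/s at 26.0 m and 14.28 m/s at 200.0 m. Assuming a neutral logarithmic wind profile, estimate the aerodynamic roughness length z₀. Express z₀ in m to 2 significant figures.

Log law: V(z) ∝ ln(z/z₀). With r = V₁/V₂ = 8.4/14.28 = 0.58824,
r · ln(z₂/z₀) = ln(z₁/z₀) ⇒ ln z₀ = (ln z₁ − r·ln z₂)/(1 − r)
ln z₀ = (3.25810 − 0.58824×5.29832) / 0.41176 = 0.3435
z₀ = exp(0.3435) = 1.410 m

z₀ ≈ 1.4 m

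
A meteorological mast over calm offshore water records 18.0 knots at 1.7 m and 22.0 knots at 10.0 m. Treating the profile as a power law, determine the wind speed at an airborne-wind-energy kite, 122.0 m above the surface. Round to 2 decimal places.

First find α: α = ln(V₂/V₁)/ln(z₂/z₁) = ln(22.0/18.0)/ln(10.0/1.7) = 0.20067/1.77196 = 0.1132
Extrapolate from 10.0 m to 122.0 m: V₃ = 22.0 × (122.0/10.0)^0.1132 = 22.0 × 1.3275 = 29.2046 knots

29.20 knots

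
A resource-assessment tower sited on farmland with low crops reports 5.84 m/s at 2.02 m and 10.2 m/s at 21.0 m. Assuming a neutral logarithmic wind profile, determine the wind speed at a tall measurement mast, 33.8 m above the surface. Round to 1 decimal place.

Log law: V ∝ ln(z/z₀). From the pair, with r = V₁/V₂ = 0.57255,
ln z₀ = (ln z₁ − r·ln z₂)/(1 − r) = (0.7031 − 0.57255×3.0445)/0.42745 = -2.4331 → z₀ = 0.08776 m
V₃ = V₁ · ln(z₃/z₀)/ln(z₁/z₀) = 5.84 × 5.9536/3.1362 = 11.0863 m/s

11.1 m/s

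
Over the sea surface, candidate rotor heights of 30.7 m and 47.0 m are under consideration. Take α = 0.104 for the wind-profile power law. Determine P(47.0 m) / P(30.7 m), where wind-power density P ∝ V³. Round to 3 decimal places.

Speed ratio: V_B/V_A = (z_B/z_A)^α = (47.0/30.7)^0.104 = (1.5309)^0.104 = 1.04529
Power-density ratio: P_B/P_A = (V_B/V_A)³ = (1.04529)³ = 1.14211

1.142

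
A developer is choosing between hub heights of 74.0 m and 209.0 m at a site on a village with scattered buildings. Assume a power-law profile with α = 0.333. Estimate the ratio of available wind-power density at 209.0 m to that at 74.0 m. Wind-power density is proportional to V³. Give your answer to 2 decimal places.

Speed ratio: V_B/V_A = (z_B/z_A)^α = (209.0/74.0)^0.333 = (2.8243)^0.333 = 1.41304
Power-density ratio: P_B/P_A = (V_B/V_A)³ = (1.41304)³ = 2.82139

2.82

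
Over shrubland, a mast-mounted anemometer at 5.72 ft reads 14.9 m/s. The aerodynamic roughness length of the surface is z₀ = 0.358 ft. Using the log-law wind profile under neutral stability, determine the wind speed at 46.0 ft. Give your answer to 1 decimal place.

26.1 m/s

Log law: V(z) ∝ ln(z/z₀), so V₂/V₁ = ln(z₂/z₀) / ln(z₁/z₀).
ln(46.0/0.358) = 4.8559, ln(5.72/0.358) = 2.7712
V₂ = 14.9 × 4.8559/2.7712 = 14.9 × 1.7523 = 26.1088 m/s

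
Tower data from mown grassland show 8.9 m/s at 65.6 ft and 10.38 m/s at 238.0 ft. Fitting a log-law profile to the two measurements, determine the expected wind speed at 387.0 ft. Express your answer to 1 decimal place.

10.9 m/s

Log law: V ∝ ln(z/z₀). From the pair, with r = V₁/V₂ = 0.85742,
ln z₀ = (ln z₁ − r·ln z₂)/(1 − r) = (4.1836 − 0.85742×5.4723)/0.14258 = -3.5660 → z₀ = 0.02827 ft
V₃ = V₁ · ln(z₃/z₀)/ln(z₁/z₀) = 8.9 × 9.5244/7.7496 = 10.9383 m/s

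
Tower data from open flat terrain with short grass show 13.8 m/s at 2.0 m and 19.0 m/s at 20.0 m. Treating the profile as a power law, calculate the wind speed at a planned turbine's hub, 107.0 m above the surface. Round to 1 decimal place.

First find α: α = ln(V₂/V₁)/ln(z₂/z₁) = ln(19.0/13.8)/ln(20.0/2.0) = 0.31977/2.30259 = 0.1389
Extrapolate from 20.0 m to 107.0 m: V₃ = 19.0 × (107.0/20.0)^0.1389 = 19.0 × 1.2623 = 23.9830 m/s

24.0 m/s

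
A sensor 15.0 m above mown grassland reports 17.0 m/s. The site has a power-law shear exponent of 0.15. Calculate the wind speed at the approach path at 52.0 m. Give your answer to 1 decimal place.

20.5 m/s

Power-law profile: V₂ = V₁ · (z₂/z₁)^α
V₂ = 17.0 × (52.0/15.0)^0.15 = 17.0 × (3.4667)^0.15
    = 17.0 × 1.2050 = 20.4850 m/s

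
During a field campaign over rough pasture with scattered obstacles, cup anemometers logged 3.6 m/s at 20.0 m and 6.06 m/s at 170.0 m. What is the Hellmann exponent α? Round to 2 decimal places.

α ≈ 0.24

Power law: V₂/V₁ = (z₂/z₁)^α ⇒ α = ln(V₂/V₁) / ln(z₂/z₁)
α = ln(6.06/3.6) / ln(170.0/20.0) = ln(1.6833) / ln(8.5000)
  = 0.52078 / 2.14007 = 0.24335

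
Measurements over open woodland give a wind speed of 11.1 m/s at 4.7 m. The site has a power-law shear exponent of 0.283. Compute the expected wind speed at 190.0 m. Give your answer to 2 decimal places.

31.62 m/s

Power-law profile: V₂ = V₁ · (z₂/z₁)^α
V₂ = 11.1 × (190.0/4.7)^0.283 = 11.1 × (40.4255)^0.283
    = 11.1 × 2.8489 = 31.6233 m/s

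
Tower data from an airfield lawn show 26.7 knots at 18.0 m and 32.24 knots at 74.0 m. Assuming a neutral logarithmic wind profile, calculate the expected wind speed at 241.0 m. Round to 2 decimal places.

36.87 knots

Log law: V ∝ ln(z/z₀). From the pair, with r = V₁/V₂ = 0.82816,
ln z₀ = (ln z₁ − r·ln z₂)/(1 − r) = (2.8904 − 0.82816×4.3041)/0.17184 = -3.9229 → z₀ = 0.01978 m
V₃ = V₁ · ln(z₃/z₀)/ln(z₁/z₀) = 26.7 × 9.4077/6.8133 = 36.8671 knots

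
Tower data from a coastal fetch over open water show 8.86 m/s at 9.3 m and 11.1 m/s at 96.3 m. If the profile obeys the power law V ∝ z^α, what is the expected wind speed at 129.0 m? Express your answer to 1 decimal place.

11.4 m/s

First find α: α = ln(V₂/V₁)/ln(z₂/z₁) = ln(11.1/8.86)/ln(96.3/9.3) = 0.22540/2.33745 = 0.0964
Extrapolate from 96.3 m to 129.0 m: V₃ = 11.1 × (129.0/96.3)^0.0964 = 11.1 × 1.0286 = 11.4174 m/s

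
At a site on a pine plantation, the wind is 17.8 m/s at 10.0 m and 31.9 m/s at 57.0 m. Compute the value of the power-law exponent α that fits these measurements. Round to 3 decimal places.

α ≈ 0.335

Power law: V₂/V₁ = (z₂/z₁)^α ⇒ α = ln(V₂/V₁) / ln(z₂/z₁)
α = ln(31.9/17.8) / ln(57.0/10.0) = ln(1.7921) / ln(5.7000)
  = 0.58341 / 1.74047 = 0.33520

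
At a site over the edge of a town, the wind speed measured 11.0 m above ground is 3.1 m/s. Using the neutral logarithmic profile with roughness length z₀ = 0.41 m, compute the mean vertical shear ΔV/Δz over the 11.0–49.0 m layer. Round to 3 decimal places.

Log law: V₂ = V₁ · ln(z₂/z₀)/ln(z₁/z₀) = 3.1 × 4.7834/3.2895 = 4.5079 m/s
ΔV/Δz = (4.5079 − 3.1)/(49.0 − 11.0) = 1.4079/38.0000 = 0.03705 m/s/m

0.037 m/s/m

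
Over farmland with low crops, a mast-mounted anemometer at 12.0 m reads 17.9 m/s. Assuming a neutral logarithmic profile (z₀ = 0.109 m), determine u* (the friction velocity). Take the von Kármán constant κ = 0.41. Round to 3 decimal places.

Log law: V(z) = (u*/κ) · ln(z/z₀) ⇒ u* = κ · V / ln(z/z₀)
u* = 0.41 × 17.9 / ln(12.0/0.109) = 0.41 × 17.9 / 4.7013
   = 7.3390 / 4.7013 = 1.5611 m/s

u* ≈ 1.561 m/s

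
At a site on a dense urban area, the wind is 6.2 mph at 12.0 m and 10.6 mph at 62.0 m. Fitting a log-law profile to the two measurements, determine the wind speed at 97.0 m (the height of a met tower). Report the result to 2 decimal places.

Log law: V ∝ ln(z/z₀). From the pair, with r = V₁/V₂ = 0.58491,
ln z₀ = (ln z₁ − r·ln z₂)/(1 − r) = (2.4849 − 0.58491×4.1271)/0.41509 = 0.1709 → z₀ = 1.186 m
V₃ = V₁ · ln(z₃/z₀)/ln(z₁/z₀) = 6.2 × 4.4039/2.3140 = 11.7992 mph

11.80 mph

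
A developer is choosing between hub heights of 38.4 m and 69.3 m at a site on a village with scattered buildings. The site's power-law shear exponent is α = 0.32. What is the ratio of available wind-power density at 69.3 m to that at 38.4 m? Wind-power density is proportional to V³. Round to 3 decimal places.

1.763

Speed ratio: V_B/V_A = (z_B/z_A)^α = (69.3/38.4)^0.32 = (1.8047)^0.32 = 1.20795
Power-density ratio: P_B/P_A = (V_B/V_A)³ = (1.20795)³ = 1.76257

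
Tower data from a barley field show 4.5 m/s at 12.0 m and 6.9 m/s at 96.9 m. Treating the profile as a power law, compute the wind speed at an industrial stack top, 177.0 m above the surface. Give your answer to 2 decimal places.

7.81 m/s

First find α: α = ln(V₂/V₁)/ln(z₂/z₁) = ln(6.9/4.5)/ln(96.9/12.0) = 0.42744/2.08877 = 0.2046
Extrapolate from 96.9 m to 177.0 m: V₃ = 6.9 × (177.0/96.9)^0.2046 = 6.9 × 1.1312 = 7.8054 m/s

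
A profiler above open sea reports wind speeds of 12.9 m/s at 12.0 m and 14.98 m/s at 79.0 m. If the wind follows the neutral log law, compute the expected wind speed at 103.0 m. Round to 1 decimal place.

15.3 m/s

Log law: V ∝ ln(z/z₀). From the pair, with r = V₁/V₂ = 0.86115,
ln z₀ = (ln z₁ − r·ln z₂)/(1 − r) = (2.4849 − 0.86115×4.3694)/0.13885 = -9.2029 → z₀ = 0.0001007 m
V₃ = V₁ · ln(z₃/z₀)/ln(z₁/z₀) = 12.9 × 13.8376/11.6878 = 15.2728 m/s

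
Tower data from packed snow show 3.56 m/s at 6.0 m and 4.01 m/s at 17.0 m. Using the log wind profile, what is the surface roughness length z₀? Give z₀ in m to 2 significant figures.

z₀ ≈ 0.0016 m

Log law: V(z) ∝ ln(z/z₀). With r = V₁/V₂ = 3.56/4.01 = 0.88778,
r · ln(z₂/z₀) = ln(z₁/z₀) ⇒ ln z₀ = (ln z₁ − r·ln z₂)/(1 − r)
ln z₀ = (1.79176 − 0.88778×2.83321) / 0.11222 = -6.4473
z₀ = exp(-6.4473) = 0.001585 m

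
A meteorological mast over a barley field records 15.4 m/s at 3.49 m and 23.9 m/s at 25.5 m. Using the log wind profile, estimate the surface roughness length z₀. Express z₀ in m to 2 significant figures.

Log law: V(z) ∝ ln(z/z₀). With r = V₁/V₂ = 15.4/23.9 = 0.64435,
r · ln(z₂/z₀) = ln(z₁/z₀) ⇒ ln z₀ = (ln z₁ − r·ln z₂)/(1 − r)
ln z₀ = (1.24990 − 0.64435×3.23868) / 0.35565 = -2.3533
z₀ = exp(-2.3533) = 0.09506 m

z₀ ≈ 0.095 m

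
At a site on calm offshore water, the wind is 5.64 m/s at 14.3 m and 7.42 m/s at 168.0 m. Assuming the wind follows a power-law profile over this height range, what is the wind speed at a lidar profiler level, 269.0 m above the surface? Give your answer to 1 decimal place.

First find α: α = ln(V₂/V₁)/ln(z₂/z₁) = ln(7.42/5.64)/ln(168.0/14.3) = 0.27429/2.46370 = 0.1113
Extrapolate from 168.0 m to 269.0 m: V₃ = 7.42 × (269.0/168.0)^0.1113 = 7.42 × 1.0538 = 7.8193 m/s

7.8 m/s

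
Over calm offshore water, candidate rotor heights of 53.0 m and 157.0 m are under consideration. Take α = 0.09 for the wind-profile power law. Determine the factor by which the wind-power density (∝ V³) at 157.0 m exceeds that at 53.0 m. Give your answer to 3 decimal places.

Speed ratio: V_B/V_A = (z_B/z_A)^α = (157.0/53.0)^0.09 = (2.9623)^0.09 = 1.10267
Power-density ratio: P_B/P_A = (V_B/V_A)³ = (1.10267)³ = 1.34072

1.341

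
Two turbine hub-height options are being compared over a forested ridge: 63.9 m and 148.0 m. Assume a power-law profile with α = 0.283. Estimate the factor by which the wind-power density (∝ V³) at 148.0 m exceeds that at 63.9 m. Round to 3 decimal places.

2.040

Speed ratio: V_B/V_A = (z_B/z_A)^α = (148.0/63.9)^0.283 = (2.3161)^0.283 = 1.26832
Power-density ratio: P_B/P_A = (V_B/V_A)³ = (1.26832)³ = 2.04024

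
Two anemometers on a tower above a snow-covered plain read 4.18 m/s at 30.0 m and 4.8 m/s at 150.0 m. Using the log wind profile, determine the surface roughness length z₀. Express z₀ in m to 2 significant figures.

z₀ ≈ 0.00058 m

Log law: V(z) ∝ ln(z/z₀). With r = V₁/V₂ = 4.18/4.8 = 0.87083,
r · ln(z₂/z₀) = ln(z₁/z₀) ⇒ ln z₀ = (ln z₁ − r·ln z₂)/(1 − r)
ln z₀ = (3.40120 − 0.87083×5.01064) / 0.12917 = -7.4495
z₀ = exp(-7.4495) = 0.0005817 m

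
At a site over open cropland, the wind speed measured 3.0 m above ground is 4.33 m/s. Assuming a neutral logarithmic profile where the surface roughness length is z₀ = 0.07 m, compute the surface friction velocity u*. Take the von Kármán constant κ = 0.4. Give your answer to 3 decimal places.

u* ≈ 0.461 m/s

Log law: V(z) = (u*/κ) · ln(z/z₀) ⇒ u* = κ · V / ln(z/z₀)
u* = 0.4 × 4.33 / ln(3.0/0.07) = 0.4 × 4.33 / 3.7579
   = 1.7320 / 3.7579 = 0.4609 m/s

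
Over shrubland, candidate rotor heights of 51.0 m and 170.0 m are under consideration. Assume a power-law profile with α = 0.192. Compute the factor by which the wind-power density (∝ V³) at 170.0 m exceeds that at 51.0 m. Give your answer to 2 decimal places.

Speed ratio: V_B/V_A = (z_B/z_A)^α = (170.0/51.0)^0.192 = (3.3333)^0.192 = 1.26006
Power-density ratio: P_B/P_A = (V_B/V_A)³ = (1.26006)³ = 2.00068

2.00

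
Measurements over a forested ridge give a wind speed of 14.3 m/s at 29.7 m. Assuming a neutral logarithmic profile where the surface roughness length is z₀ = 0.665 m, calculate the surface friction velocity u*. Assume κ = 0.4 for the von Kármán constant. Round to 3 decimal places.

Log law: V(z) = (u*/κ) · ln(z/z₀) ⇒ u* = κ · V / ln(z/z₀)
u* = 0.4 × 14.3 / ln(29.7/0.665) = 0.4 × 14.3 / 3.7991
   = 5.7200 / 3.7991 = 1.5056 m/s

u* ≈ 1.506 m/s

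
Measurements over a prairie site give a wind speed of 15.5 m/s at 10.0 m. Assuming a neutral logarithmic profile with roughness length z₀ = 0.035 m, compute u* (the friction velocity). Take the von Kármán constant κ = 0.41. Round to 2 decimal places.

u* ≈ 1.12 m/s

Log law: V(z) = (u*/κ) · ln(z/z₀) ⇒ u* = κ · V / ln(z/z₀)
u* = 0.41 × 15.5 / ln(10.0/0.035) = 0.41 × 15.5 / 5.6550
   = 6.3550 / 5.6550 = 1.1238 m/s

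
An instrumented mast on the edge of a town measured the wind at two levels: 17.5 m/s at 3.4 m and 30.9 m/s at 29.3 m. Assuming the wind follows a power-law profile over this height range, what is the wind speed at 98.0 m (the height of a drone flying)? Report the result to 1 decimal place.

First find α: α = ln(V₂/V₁)/ln(z₂/z₁) = ln(30.9/17.5)/ln(29.3/3.4) = 0.56856/2.15381 = 0.2640
Extrapolate from 29.3 m to 98.0 m: V₃ = 30.9 × (98.0/29.3)^0.2640 = 30.9 × 1.3754 = 42.4988 m/s

42.5 m/s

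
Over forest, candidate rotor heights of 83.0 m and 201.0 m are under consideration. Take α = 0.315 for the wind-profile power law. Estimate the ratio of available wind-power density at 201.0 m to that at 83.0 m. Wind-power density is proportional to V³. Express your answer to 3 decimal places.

2.307

Speed ratio: V_B/V_A = (z_B/z_A)^α = (201.0/83.0)^0.315 = (2.4217)^0.315 = 1.32129
Power-density ratio: P_B/P_A = (V_B/V_A)³ = (1.32129)³ = 2.30670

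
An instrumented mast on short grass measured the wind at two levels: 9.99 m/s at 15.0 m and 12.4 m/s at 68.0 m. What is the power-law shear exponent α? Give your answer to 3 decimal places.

Power law: V₂/V₁ = (z₂/z₁)^α ⇒ α = ln(V₂/V₁) / ln(z₂/z₁)
α = ln(12.4/9.99) / ln(68.0/15.0) = ln(1.2412) / ln(4.5333)
  = 0.21611 / 1.51146 = 0.14298

α ≈ 0.143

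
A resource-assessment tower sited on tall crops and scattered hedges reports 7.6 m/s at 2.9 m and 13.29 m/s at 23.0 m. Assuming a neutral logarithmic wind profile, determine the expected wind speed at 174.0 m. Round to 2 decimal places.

18.85 m/s

Log law: V ∝ ln(z/z₀). From the pair, with r = V₁/V₂ = 0.57186,
ln z₀ = (ln z₁ − r·ln z₂)/(1 − r) = (1.0647 − 0.57186×3.1355)/0.42814 = -1.7012 → z₀ = 0.1825 m
V₃ = V₁ · ln(z₃/z₀)/ln(z₁/z₀) = 7.6 × 6.8602/2.7659 = 18.8502 m/s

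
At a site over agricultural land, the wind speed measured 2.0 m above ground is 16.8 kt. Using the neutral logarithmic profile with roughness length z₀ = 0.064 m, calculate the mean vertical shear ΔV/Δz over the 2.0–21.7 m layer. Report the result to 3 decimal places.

Log law: V₂ = V₁ · ln(z₂/z₀)/ln(z₁/z₀) = 16.8 × 5.8262/3.4420 = 28.4368 kt
ΔV/Δz = (28.4368 − 16.8)/(21.7 − 2.0) = 11.6368/19.7000 = 0.59070 kt/m

0.591 kt/m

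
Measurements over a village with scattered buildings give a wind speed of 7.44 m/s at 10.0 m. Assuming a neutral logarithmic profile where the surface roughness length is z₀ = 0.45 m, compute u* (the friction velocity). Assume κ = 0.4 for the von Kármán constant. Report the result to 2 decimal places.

u* ≈ 0.96 m/s

Log law: V(z) = (u*/κ) · ln(z/z₀) ⇒ u* = κ · V / ln(z/z₀)
u* = 0.4 × 7.44 / ln(10.0/0.45) = 0.4 × 7.44 / 3.1011
   = 2.9760 / 3.1011 = 0.9597 m/s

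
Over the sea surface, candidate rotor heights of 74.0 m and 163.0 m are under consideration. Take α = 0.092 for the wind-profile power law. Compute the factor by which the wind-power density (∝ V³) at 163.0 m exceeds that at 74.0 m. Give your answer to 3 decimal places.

Speed ratio: V_B/V_A = (z_B/z_A)^α = (163.0/74.0)^0.092 = (2.2027)^0.092 = 1.07536
Power-density ratio: P_B/P_A = (V_B/V_A)³ = (1.07536)³ = 1.24353

1.244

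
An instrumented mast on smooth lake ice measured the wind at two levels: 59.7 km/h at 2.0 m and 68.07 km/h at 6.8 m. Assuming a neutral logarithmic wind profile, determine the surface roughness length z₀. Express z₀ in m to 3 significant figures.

z₀ ≈ 0.000324 m

Log law: V(z) ∝ ln(z/z₀). With r = V₁/V₂ = 59.7/68.07 = 0.87704,
r · ln(z₂/z₀) = ln(z₁/z₀) ⇒ ln z₀ = (ln z₁ − r·ln z₂)/(1 − r)
ln z₀ = (0.69315 − 0.87704×1.91692) / 0.12296 = -8.0356
z₀ = exp(-8.0356) = 0.0003237 m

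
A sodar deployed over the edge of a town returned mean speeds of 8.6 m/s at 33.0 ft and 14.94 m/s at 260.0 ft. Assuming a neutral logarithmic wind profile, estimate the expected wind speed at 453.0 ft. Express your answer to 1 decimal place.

16.6 m/s

Log law: V ∝ ln(z/z₀). From the pair, with r = V₁/V₂ = 0.57564,
ln z₀ = (ln z₁ − r·ln z₂)/(1 − r) = (3.4965 − 0.57564×5.5607)/0.42436 = 0.6965 → z₀ = 2.007 ft
V₃ = V₁ · ln(z₃/z₀)/ln(z₁/z₀) = 8.6 × 5.4194/2.8000 = 16.6453 m/s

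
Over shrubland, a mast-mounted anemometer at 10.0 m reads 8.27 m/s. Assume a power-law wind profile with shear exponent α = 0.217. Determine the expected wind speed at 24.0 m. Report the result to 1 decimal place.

Power-law profile: V₂ = V₁ · (z₂/z₁)^α
V₂ = 8.27 × (24.0/10.0)^0.217 = 8.27 × (2.4000)^0.217
    = 8.27 × 1.2092 = 10.0003 m/s

10.0 m/s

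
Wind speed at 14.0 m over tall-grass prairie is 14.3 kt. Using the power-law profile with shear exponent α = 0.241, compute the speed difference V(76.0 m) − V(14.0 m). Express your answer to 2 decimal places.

Power law: V₂ = V₁ · (z₂/z₁)^α = 14.3 × (5.4286)^0.241 = 21.4979 kt
ΔV = 21.4979 − 14.3 = 7.1979 kt

7.20 kt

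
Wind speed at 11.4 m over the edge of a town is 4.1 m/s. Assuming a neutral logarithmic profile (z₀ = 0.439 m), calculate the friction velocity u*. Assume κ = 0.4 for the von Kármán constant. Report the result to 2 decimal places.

u* ≈ 0.50 m/s

Log law: V(z) = (u*/κ) · ln(z/z₀) ⇒ u* = κ · V / ln(z/z₀)
u* = 0.4 × 4.1 / ln(11.4/0.439) = 0.4 × 4.1 / 3.2569
   = 1.6400 / 3.2569 = 0.5036 m/s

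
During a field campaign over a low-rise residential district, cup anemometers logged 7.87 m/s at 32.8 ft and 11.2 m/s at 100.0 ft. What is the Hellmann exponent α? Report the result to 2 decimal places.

Power law: V₂/V₁ = (z₂/z₁)^α ⇒ α = ln(V₂/V₁) / ln(z₂/z₁)
α = ln(11.2/7.87) / ln(100.0/32.8) = ln(1.4231) / ln(3.0488)
  = 0.35286 / 1.11474 = 0.31654

α ≈ 0.32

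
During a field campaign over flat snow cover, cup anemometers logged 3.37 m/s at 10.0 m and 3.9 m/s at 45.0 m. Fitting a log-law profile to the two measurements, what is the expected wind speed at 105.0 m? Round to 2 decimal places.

4.20 m/s

Log law: V ∝ ln(z/z₀). From the pair, with r = V₁/V₂ = 0.86410,
ln z₀ = (ln z₁ − r·ln z₂)/(1 − r) = (2.3026 − 0.86410×3.8067)/0.13590 = -7.2611 → z₀ = 0.0007024 m
V₃ = V₁ · ln(z₃/z₀)/ln(z₁/z₀) = 3.37 × 11.9150/9.5637 = 4.1986 m/s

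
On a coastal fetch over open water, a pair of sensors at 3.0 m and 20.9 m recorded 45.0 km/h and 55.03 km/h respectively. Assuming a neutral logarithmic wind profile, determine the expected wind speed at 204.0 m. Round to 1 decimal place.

66.8 km/h

Log law: V ∝ ln(z/z₀). From the pair, with r = V₁/V₂ = 0.81774,
ln z₀ = (ln z₁ − r·ln z₂)/(1 − r) = (1.0986 − 0.81774×3.0397)/0.18226 = -7.6104 → z₀ = 0.0004953 m
V₃ = V₁ · ln(z₃/z₀)/ln(z₁/z₀) = 45.0 × 12.9285/8.7090 = 66.8025 km/h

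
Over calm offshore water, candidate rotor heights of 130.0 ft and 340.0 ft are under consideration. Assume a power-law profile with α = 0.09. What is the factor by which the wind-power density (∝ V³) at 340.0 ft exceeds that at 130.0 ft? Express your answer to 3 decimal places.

1.296

Speed ratio: V_B/V_A = (z_B/z_A)^α = (340.0/130.0)^0.09 = (2.6154)^0.09 = 1.09038
Power-density ratio: P_B/P_A = (V_B/V_A)³ = (1.09038)³ = 1.29639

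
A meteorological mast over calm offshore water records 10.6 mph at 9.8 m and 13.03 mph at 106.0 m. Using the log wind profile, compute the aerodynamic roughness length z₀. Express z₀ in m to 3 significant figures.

z₀ ≈ 0.000302 m

Log law: V(z) ∝ ln(z/z₀). With r = V₁/V₂ = 10.6/13.03 = 0.81351,
r · ln(z₂/z₀) = ln(z₁/z₀) ⇒ ln z₀ = (ln z₁ − r·ln z₂)/(1 − r)
ln z₀ = (2.28238 − 0.81351×4.66344) / 0.18649 = -8.1041
z₀ = exp(-8.1041) = 0.0003023 m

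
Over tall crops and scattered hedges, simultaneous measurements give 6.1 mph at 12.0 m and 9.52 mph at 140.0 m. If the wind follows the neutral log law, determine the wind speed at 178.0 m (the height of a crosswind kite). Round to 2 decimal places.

Log law: V ∝ ln(z/z₀). From the pair, with r = V₁/V₂ = 0.64076,
ln z₀ = (ln z₁ − r·ln z₂)/(1 − r) = (2.4849 − 0.64076×4.9416)/0.35924 = -1.8970 → z₀ = 0.1500 m
V₃ = V₁ · ln(z₃/z₀)/ln(z₁/z₀) = 6.1 × 7.0788/4.3819 = 9.8543 mph

9.85 mph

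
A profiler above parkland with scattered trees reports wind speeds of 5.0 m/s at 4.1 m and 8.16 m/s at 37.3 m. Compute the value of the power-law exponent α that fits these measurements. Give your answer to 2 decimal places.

Power law: V₂/V₁ = (z₂/z₁)^α ⇒ α = ln(V₂/V₁) / ln(z₂/z₁)
α = ln(8.16/5.0) / ln(37.3/4.1) = ln(1.6320) / ln(9.0976)
  = 0.48981 / 2.20801 = 0.22183

α ≈ 0.22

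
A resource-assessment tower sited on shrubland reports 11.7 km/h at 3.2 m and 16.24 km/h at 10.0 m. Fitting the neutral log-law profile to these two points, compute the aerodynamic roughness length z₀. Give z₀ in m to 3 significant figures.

z₀ ≈ 0.170 m

Log law: V(z) ∝ ln(z/z₀). With r = V₁/V₂ = 11.7/16.24 = 0.72044,
r · ln(z₂/z₀) = ln(z₁/z₀) ⇒ ln z₀ = (ln z₁ − r·ln z₂)/(1 − r)
ln z₀ = (1.16315 − 0.72044×2.30259) / 0.27956 = -1.7733
z₀ = exp(-1.7733) = 0.1698 m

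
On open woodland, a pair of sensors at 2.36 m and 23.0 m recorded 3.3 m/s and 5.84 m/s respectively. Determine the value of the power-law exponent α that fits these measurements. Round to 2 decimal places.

α ≈ 0.25

Power law: V₂/V₁ = (z₂/z₁)^α ⇒ α = ln(V₂/V₁) / ln(z₂/z₁)
α = ln(5.84/3.3) / ln(23.0/2.36) = ln(1.7697) / ln(9.7458)
  = 0.57081 / 2.27683 = 0.25070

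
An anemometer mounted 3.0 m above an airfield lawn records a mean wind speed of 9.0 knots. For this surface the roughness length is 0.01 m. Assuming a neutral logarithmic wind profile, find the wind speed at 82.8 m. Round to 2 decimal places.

Log law: V(z) ∝ ln(z/z₀), so V₂/V₁ = ln(z₂/z₀) / ln(z₁/z₀).
ln(82.8/0.01) = 9.0216, ln(3.0/0.01) = 5.7038
V₂ = 9.0 × 9.0216/5.7038 = 9.0 × 1.5817 = 14.2352 knots

14.24 knots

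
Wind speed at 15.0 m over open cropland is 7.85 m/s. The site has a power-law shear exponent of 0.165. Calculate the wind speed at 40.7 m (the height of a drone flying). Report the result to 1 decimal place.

Power-law profile: V₂ = V₁ · (z₂/z₁)^α
V₂ = 7.85 × (40.7/15.0)^0.165 = 7.85 × (2.7133)^0.165
    = 7.85 × 1.1790 = 9.2555 m/s

9.3 m/s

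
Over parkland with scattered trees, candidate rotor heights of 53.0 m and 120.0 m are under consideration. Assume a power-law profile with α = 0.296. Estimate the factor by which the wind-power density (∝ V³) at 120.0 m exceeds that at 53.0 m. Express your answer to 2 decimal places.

Speed ratio: V_B/V_A = (z_B/z_A)^α = (120.0/53.0)^0.296 = (2.2642)^0.296 = 1.27366
Power-density ratio: P_B/P_A = (V_B/V_A)³ = (1.27366)³ = 2.06612

2.07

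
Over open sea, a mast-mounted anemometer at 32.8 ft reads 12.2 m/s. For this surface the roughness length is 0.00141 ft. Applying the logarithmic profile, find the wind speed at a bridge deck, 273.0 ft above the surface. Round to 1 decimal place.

Log law: V(z) ∝ ln(z/z₀), so V₂/V₁ = ln(z₂/z₀) / ln(z₁/z₀).
ln(273.0/0.00141) = 12.1736, ln(32.8/0.00141) = 10.0546
V₂ = 12.2 × 12.1736/10.0546 = 12.2 × 1.2108 = 14.7712 m/s

14.8 m/s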